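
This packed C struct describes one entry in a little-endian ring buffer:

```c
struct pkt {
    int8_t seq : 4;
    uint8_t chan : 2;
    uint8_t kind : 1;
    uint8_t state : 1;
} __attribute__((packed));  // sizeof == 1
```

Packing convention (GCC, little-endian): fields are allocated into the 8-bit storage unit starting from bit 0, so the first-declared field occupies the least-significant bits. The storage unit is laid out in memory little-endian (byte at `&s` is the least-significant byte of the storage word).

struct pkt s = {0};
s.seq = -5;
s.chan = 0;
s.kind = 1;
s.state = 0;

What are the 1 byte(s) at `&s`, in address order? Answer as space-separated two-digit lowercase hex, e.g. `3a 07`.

4b

seq (4b) val=-5 bits=0xb at bit 0: 0x0b
chan (2b) val=0 bits=0x0 at bit 4: 0x0b
kind (1b) val=1 bits=0x1 at bit 6: 0x4b
state (1b) val=0 bits=0x0 at bit 7: 0x4b
word = 0x4b → little-endian bytes:
  [0]=0x4b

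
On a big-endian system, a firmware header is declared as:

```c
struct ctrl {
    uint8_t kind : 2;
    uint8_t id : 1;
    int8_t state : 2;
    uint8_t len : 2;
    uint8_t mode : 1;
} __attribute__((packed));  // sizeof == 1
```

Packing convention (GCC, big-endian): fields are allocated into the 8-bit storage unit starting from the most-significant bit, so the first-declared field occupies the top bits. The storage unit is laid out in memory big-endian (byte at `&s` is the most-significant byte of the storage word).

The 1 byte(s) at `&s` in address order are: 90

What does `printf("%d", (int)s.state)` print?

-2

[0]=0x90 (big-endian) → word 0x90
kind [6+:2] = (word>>6) & 0x3 = 2
id [5+:1] = (word>>5) & 0x1 = 0
state [3+:2] = (word>>3) & 0x3 = 2  ←
len [1+:2] = (word>>1) & 0x3 = 0
mode [0+:1] = (word>>0) & 0x1 = 0
state signed 2b, MSB=1: 2 - 4 = -2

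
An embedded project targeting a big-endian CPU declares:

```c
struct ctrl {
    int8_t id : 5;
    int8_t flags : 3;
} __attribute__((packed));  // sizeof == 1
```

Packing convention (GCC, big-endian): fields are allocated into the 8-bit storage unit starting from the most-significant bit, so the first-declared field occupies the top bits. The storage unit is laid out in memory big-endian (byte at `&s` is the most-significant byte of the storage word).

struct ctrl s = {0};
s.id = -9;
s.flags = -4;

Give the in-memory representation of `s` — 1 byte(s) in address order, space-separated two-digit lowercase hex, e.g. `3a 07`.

id (5b) val=-9 bits=0x17 at bit 3: 0xb8
flags (3b) val=-4 bits=0x4 at bit 0: 0xbc
word = 0xbc → big-endian bytes:
  [0]=0xbc

bc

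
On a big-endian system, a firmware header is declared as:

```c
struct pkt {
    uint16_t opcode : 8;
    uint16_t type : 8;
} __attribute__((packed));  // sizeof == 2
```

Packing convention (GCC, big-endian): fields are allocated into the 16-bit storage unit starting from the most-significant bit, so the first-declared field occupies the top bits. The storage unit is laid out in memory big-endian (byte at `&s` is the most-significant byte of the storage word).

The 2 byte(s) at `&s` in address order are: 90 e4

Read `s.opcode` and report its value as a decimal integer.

144

[0]=0x90 [1]=0xe4 (big-endian) → word 0x90e4
opcode:8 @ bit 8 → (0x90e4>>8)&0xff = 0x90  ←
type:8 @ bit 0 → (0x90e4>>0)&0xff = 0xe4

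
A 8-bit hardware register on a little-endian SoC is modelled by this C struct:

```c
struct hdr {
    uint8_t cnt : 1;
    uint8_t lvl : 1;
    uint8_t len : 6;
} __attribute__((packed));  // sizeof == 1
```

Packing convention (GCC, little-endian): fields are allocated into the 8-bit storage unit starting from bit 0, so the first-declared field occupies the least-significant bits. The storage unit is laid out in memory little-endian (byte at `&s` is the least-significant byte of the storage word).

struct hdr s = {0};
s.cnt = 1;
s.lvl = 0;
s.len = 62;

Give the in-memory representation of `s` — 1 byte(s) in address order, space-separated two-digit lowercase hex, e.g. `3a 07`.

f9

cnt (1b) val=1 bits=0x1 at bit 0: 0x01
lvl (1b) val=0 bits=0x0 at bit 1: 0x01
len (6b) val=62 bits=0x3e at bit 2: 0xf9
word = 0xf9 → little-endian bytes:
  [0]=0xf9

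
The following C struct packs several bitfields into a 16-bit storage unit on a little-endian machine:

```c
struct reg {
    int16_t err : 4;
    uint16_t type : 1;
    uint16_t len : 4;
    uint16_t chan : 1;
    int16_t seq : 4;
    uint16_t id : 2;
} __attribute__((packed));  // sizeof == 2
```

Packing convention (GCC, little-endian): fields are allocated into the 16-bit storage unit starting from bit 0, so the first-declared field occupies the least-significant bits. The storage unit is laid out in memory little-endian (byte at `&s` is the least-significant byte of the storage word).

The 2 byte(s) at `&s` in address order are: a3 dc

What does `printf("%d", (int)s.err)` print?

[0]=0xa3 [1]=0xdc (little-endian) → word 0xdca3
err:4 @ bit 0 → (0xdca3>>0)&0xf = 0x3  ←
type:1 @ bit 4 → (0xdca3>>4)&0x1 = 0x0
len:4 @ bit 5 → (0xdca3>>5)&0xf = 0x5
chan:1 @ bit 9 → (0xdca3>>9)&0x1 = 0x0
seq:4 @ bit 10 → (0xdca3>>10)&0xf = 0x7
id:2 @ bit 14 → (0xdca3>>14)&0x3 = 0x3
err signed 4b, MSB=0: value = 3

3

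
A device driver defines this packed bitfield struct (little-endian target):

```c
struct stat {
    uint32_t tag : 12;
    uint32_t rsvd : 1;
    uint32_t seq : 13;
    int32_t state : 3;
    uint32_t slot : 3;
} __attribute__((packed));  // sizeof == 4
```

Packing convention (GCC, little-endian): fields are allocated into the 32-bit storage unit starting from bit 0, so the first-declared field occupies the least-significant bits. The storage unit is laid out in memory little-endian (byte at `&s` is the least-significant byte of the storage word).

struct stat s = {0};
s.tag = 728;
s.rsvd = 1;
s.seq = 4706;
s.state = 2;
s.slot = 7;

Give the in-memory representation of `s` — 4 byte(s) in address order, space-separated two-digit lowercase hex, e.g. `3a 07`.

d8 52 4c ea

[0+:12] tag=728 & 0xfff = 0x2d8; word=0x000002d8
[12+:1] rsvd=1 & 0x1 = 0x1; word=0x000012d8
[13+:13] seq=4706 & 0x1fff = 0x1262; word=0x024c52d8
[26+:3] state=2 & 0x7 = 0x2; word=0x0a4c52d8
[29+:3] slot=7 & 0x7 = 0x7; word=0xea4c52d8
word = 0xea4c52d8 → little-endian bytes:
  [0]=0xd8  [1]=0x52  [2]=0x4c  [3]=0xea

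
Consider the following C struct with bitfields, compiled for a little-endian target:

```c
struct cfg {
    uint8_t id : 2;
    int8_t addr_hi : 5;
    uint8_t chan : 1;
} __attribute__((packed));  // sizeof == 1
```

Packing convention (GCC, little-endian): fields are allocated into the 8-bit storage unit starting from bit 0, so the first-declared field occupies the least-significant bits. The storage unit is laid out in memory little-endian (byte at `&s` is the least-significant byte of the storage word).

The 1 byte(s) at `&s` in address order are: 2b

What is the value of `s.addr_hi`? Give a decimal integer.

[0]=0x2b (little-endian) → word 0x2b
id [0+:2] = (word>>0) & 0x3 = 3
addr_hi [2+:5] = (word>>2) & 0x1f = 10  ←
chan [7+:1] = (word>>7) & 0x1 = 0
addr_hi signed 5b, MSB=0: value = 10

10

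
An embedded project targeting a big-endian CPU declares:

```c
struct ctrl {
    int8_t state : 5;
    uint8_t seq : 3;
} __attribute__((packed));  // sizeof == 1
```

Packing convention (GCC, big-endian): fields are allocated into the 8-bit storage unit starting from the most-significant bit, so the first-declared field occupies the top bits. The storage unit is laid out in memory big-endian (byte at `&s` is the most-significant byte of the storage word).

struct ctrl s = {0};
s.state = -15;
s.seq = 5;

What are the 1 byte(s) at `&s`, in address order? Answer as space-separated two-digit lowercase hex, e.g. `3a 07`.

8d

state (5b) val=-15 bits=0x11 at bit 3: 0x88
seq (3b) val=5 bits=0x5 at bit 0: 0x8d
word = 0x8d → big-endian bytes:
  [0]=0x8d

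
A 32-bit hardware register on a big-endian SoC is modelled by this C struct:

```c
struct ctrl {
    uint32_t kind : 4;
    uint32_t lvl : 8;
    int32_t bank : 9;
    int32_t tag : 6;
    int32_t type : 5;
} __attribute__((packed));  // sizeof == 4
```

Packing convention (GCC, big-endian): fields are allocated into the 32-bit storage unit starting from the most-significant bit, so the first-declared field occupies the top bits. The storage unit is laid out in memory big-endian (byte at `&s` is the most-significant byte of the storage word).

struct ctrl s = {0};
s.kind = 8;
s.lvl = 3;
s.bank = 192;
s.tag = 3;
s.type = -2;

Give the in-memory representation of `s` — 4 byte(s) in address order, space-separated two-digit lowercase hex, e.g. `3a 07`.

80 36 00 7e

[28+:4] kind=8 & 0xf = 0x8; word=0x80000000
[20+:8] lvl=3 & 0xff = 0x3; word=0x80300000
[11+:9] bank=192 & 0x1ff = 0xc0; word=0x80360000
[5+:6] tag=3 & 0x3f = 0x3; word=0x80360060
[0+:5] type=-2 & 0x1f = 0x1e; word=0x8036007e
word = 0x8036007e → big-endian bytes:
  [0]=0x80  [1]=0x36  [2]=0x00  [3]=0x7e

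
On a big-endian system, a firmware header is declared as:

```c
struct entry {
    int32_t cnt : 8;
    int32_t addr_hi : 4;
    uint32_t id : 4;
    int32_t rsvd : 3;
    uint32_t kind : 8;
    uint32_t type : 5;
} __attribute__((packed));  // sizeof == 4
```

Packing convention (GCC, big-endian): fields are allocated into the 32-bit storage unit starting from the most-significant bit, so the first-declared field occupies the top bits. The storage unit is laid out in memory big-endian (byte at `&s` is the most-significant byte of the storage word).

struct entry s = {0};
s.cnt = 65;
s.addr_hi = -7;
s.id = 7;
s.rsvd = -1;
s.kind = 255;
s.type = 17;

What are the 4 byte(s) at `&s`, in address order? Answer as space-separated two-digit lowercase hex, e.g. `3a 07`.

[24+:8] cnt=65 & 0xff = 0x41; word=0x41000000
[20+:4] addr_hi=-7 & 0xf = 0x9; word=0x41900000
[16+:4] id=7 & 0xf = 0x7; word=0x41970000
[13+:3] rsvd=-1 & 0x7 = 0x7; word=0x4197e000
[5+:8] kind=255 & 0xff = 0xff; word=0x4197ffe0
[0+:5] type=17 & 0x1f = 0x11; word=0x4197fff1
word = 0x4197fff1 → big-endian bytes:
  [0]=0x41  [1]=0x97  [2]=0xff  [3]=0xf1

41 97 ff f1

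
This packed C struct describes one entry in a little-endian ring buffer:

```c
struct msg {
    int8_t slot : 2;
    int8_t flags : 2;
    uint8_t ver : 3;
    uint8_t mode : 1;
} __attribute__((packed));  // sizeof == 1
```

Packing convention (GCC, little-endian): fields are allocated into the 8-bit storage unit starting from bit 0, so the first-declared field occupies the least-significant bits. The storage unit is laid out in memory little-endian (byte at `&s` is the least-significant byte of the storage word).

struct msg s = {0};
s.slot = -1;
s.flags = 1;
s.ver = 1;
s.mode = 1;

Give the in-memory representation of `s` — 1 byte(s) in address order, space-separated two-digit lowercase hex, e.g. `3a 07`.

97

slot:2 = -1 → 0x3 << 0 → word 0x03
flags:2 = 1 → 0x1 << 2 → word 0x07
ver:3 = 1 → 0x1 << 4 → word 0x17
mode:1 = 1 → 0x1 << 7 → word 0x97
word = 0x97 → little-endian bytes:
  [0]=0x97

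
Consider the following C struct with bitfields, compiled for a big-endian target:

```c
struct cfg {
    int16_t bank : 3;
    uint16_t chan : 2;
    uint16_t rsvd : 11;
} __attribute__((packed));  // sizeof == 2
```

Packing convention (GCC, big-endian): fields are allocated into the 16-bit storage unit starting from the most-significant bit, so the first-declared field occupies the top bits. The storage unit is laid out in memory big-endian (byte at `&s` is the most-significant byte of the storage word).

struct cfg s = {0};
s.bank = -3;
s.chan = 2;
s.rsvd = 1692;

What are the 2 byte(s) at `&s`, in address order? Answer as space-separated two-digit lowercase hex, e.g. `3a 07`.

bank (3b) val=-3 bits=0x5 at bit 13: 0xa000
chan (2b) val=2 bits=0x2 at bit 11: 0xb000
rsvd (11b) val=1692 bits=0x69c at bit 0: 0xb69c
word = 0xb69c → big-endian bytes:
  [0]=0xb6  [1]=0x9c

b6 9c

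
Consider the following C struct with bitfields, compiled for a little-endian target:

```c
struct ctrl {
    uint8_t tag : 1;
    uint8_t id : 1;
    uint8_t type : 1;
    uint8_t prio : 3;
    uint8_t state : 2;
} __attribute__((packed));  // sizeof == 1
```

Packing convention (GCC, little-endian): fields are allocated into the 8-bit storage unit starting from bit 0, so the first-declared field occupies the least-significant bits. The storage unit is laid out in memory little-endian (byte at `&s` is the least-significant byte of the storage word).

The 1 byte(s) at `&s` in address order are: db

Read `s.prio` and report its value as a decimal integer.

3

[0]=0xdb (little-endian) → word 0xdb
tag:1 @ bit 0 → (0xdb>>0)&0x1 = 0x1
id:1 @ bit 1 → (0xdb>>1)&0x1 = 0x1
type:1 @ bit 2 → (0xdb>>2)&0x1 = 0x0
prio:3 @ bit 3 → (0xdb>>3)&0x7 = 0x3  ←
state:2 @ bit 6 → (0xdb>>6)&0x3 = 0x3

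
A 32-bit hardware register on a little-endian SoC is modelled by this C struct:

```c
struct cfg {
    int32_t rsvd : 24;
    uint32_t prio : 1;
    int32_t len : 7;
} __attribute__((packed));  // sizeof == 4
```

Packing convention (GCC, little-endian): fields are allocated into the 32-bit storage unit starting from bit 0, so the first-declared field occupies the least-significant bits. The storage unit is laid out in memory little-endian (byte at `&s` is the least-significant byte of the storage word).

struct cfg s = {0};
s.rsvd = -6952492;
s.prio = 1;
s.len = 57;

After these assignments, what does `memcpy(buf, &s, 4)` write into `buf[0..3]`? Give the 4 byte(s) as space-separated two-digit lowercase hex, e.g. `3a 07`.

rsvd:24 = -6952492 → 0x95e9d4 << 0 → word 0x0095e9d4
prio:1 = 1 → 0x1 << 24 → word 0x0195e9d4
len:7 = 57 → 0x39 << 25 → word 0x7395e9d4
word = 0x7395e9d4 → little-endian bytes:
  [0]=0xd4  [1]=0xe9  [2]=0x95  [3]=0x73

d4 e9 95 73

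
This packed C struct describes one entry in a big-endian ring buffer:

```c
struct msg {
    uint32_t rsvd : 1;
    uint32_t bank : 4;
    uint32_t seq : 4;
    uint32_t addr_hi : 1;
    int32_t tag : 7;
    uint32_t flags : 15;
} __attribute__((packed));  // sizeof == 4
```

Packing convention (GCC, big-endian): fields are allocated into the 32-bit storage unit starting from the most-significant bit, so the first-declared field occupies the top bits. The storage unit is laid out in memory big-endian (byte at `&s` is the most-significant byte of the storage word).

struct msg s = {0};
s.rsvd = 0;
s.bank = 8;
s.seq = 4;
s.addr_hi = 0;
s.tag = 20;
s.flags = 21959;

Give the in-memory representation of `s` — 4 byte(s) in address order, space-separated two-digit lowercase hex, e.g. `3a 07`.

rsvd:1 = 0 → 0x0 << 31 → word 0x00000000
bank:4 = 8 → 0x8 << 27 → word 0x40000000
seq:4 = 4 → 0x4 << 23 → word 0x42000000
addr_hi:1 = 0 → 0x0 << 22 → word 0x42000000
tag:7 = 20 → 0x14 << 15 → word 0x420a0000
flags:15 = 21959 → 0x55c7 << 0 → word 0x420a55c7
word = 0x420a55c7 → big-endian bytes:
  [0]=0x42  [1]=0x0a  [2]=0x55  [3]=0xc7

42 0a 55 c7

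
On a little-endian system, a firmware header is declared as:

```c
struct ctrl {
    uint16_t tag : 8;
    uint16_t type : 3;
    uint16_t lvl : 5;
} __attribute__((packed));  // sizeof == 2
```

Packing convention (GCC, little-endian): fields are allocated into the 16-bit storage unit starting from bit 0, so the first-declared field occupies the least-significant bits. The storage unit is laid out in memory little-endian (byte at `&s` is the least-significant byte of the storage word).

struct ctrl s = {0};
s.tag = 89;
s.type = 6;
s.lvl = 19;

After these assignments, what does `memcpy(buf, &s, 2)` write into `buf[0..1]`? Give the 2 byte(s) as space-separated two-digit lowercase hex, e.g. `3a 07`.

tag:8 = 89 → 0x59 << 0 → word 0x0059
type:3 = 6 → 0x6 << 8 → word 0x0659
lvl:5 = 19 → 0x13 << 11 → word 0x9e59
word = 0x9e59 → little-endian bytes:
  [0]=0x59  [1]=0x9e

59 9e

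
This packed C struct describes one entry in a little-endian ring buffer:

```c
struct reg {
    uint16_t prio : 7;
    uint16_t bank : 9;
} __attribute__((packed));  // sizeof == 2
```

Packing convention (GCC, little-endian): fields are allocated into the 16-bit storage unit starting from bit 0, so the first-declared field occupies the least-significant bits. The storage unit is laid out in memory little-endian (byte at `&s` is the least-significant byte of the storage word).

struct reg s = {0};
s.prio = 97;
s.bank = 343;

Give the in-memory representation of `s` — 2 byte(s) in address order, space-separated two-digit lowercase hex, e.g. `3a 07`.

prio (7b) val=97 bits=0x61 at bit 0: 0x0061
bank (9b) val=343 bits=0x157 at bit 7: 0xabe1
word = 0xabe1 → little-endian bytes:
  [0]=0xe1  [1]=0xab

e1 ab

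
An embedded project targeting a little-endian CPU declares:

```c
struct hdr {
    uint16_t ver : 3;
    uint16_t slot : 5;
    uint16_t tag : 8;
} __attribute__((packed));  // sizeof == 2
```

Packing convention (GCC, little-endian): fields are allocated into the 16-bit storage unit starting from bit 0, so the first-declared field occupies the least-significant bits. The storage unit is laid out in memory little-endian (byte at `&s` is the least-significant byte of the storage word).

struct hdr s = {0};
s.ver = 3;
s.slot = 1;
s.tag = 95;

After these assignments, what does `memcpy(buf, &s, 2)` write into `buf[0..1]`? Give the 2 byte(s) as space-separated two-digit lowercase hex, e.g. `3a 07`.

0b 5f

[0+:3] ver=3 & 0x7 = 0x3; word=0x0003
[3+:5] slot=1 & 0x1f = 0x1; word=0x000b
[8+:8] tag=95 & 0xff = 0x5f; word=0x5f0b
word = 0x5f0b → little-endian bytes:
  [0]=0x0b  [1]=0x5f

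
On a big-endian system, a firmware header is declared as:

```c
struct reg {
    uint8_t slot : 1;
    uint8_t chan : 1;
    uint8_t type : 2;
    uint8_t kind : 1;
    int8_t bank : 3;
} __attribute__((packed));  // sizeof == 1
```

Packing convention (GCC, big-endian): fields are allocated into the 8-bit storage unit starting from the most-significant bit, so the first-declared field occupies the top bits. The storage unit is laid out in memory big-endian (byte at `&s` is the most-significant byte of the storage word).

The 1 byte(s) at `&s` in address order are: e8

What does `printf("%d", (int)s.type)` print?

2

[0]=0xe8 (big-endian) → word 0xe8
slot:1 @ bit 7 → (0xe8>>7)&0x1 = 0x1
chan:1 @ bit 6 → (0xe8>>6)&0x1 = 0x1
type:2 @ bit 4 → (0xe8>>4)&0x3 = 0x2  ←
kind:1 @ bit 3 → (0xe8>>3)&0x1 = 0x1
bank:3 @ bit 0 → (0xe8>>0)&0x7 = 0x0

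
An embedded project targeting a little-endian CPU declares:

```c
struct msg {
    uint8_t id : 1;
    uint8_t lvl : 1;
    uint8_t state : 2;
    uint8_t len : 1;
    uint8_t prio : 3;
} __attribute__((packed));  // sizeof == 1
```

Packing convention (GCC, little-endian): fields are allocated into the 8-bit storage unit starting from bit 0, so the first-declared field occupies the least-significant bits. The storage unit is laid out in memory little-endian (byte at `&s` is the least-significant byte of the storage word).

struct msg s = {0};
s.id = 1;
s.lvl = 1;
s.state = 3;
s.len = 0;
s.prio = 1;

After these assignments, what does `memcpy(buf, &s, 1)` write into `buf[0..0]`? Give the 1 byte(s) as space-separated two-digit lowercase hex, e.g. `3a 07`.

2f

id:1 = 1 → 0x1 << 0 → word 0x01
lvl:1 = 1 → 0x1 << 1 → word 0x03
state:2 = 3 → 0x3 << 2 → word 0x0f
len:1 = 0 → 0x0 << 4 → word 0x0f
prio:3 = 1 → 0x1 << 5 → word 0x2f
word = 0x2f → little-endian bytes:
  [0]=0x2f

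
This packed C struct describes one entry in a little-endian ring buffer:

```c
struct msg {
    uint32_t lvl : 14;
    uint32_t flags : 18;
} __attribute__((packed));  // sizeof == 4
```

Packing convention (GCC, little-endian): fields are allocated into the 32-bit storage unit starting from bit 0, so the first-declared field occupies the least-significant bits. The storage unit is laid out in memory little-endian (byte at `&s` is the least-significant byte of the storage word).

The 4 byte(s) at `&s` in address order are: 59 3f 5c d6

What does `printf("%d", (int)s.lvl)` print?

16217

[0]=0x59 [1]=0x3f [2]=0x5c [3]=0xd6 (little-endian) → word 0xd65c3f59
lvl:14 @ bit 0 → (0xd65c3f59>>0)&0x3fff = 0x3f59  ←
flags:18 @ bit 14 → (0xd65c3f59>>14)&0x3ffff = 0x35970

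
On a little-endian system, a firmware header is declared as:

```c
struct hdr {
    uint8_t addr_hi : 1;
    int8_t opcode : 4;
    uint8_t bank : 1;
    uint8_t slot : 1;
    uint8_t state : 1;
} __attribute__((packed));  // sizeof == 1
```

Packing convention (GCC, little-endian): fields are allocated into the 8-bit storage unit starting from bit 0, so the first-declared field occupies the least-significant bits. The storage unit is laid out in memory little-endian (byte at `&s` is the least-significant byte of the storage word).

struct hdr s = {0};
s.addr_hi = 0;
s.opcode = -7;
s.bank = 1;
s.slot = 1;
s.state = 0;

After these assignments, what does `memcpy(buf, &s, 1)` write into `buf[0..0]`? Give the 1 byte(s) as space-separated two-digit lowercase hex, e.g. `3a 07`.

[0+:1] addr_hi=0 & 0x1 = 0x0; word=0x00
[1+:4] opcode=-7 & 0xf = 0x9; word=0x12
[5+:1] bank=1 & 0x1 = 0x1; word=0x32
[6+:1] slot=1 & 0x1 = 0x1; word=0x72
[7+:1] state=0 & 0x1 = 0x0; word=0x72
word = 0x72 → little-endian bytes:
  [0]=0x72

72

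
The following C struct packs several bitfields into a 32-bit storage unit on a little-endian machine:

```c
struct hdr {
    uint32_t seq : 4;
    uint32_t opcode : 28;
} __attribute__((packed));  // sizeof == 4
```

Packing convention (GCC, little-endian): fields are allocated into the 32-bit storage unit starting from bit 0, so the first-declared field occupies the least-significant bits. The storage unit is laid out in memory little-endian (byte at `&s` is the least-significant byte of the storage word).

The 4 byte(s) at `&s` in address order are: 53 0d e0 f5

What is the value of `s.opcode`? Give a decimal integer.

[0]=0x53 [1]=0x0d [2]=0xe0 [3]=0xf5 (little-endian) → word 0xf5e00d53
seq [0+:4] = (word>>0) & 0xf = 3
opcode [4+:28] = (word>>4) & 0xfffffff = 257818837  ←

257818837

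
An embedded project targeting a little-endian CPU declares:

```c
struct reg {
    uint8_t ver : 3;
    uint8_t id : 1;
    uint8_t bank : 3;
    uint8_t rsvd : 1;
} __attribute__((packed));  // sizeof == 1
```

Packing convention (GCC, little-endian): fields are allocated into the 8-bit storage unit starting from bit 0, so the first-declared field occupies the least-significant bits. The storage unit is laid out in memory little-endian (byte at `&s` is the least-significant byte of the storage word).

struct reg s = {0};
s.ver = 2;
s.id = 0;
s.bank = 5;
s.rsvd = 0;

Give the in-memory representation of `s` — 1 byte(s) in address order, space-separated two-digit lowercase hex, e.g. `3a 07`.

[0+:3] ver=2 & 0x7 = 0x2; word=0x02
[3+:1] id=0 & 0x1 = 0x0; word=0x02
[4+:3] bank=5 & 0x7 = 0x5; word=0x52
[7+:1] rsvd=0 & 0x1 = 0x0; word=0x52
word = 0x52 → little-endian bytes:
  [0]=0x52

52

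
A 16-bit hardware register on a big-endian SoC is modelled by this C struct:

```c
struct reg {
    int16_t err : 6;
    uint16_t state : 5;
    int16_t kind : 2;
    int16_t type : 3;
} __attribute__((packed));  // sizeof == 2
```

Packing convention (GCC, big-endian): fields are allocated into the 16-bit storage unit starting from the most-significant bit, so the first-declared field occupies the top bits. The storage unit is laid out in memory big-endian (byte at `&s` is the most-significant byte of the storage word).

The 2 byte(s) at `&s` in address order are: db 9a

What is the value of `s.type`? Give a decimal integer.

2

[0]=0xdb [1]=0x9a (big-endian) → word 0xdb9a
err:6 @ bit 10 → (0xdb9a>>10)&0x3f = 0x36
state:5 @ bit 5 → (0xdb9a>>5)&0x1f = 0x1c
kind:2 @ bit 3 → (0xdb9a>>3)&0x3 = 0x3
type:3 @ bit 0 → (0xdb9a>>0)&0x7 = 0x2  ←
type signed 3b, MSB=0: value = 2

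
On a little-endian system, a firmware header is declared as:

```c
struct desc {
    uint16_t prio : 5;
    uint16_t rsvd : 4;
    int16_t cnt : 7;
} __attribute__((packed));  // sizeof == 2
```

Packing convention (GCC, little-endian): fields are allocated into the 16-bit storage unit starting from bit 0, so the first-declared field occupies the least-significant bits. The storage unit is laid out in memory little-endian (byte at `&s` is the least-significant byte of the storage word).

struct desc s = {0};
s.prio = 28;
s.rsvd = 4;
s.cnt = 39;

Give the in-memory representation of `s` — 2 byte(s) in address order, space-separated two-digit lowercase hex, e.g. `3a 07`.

prio (5b) val=28 bits=0x1c at bit 0: 0x001c
rsvd (4b) val=4 bits=0x4 at bit 5: 0x009c
cnt (7b) val=39 bits=0x27 at bit 9: 0x4e9c
word = 0x4e9c → little-endian bytes:
  [0]=0x9c  [1]=0x4e

9c 4e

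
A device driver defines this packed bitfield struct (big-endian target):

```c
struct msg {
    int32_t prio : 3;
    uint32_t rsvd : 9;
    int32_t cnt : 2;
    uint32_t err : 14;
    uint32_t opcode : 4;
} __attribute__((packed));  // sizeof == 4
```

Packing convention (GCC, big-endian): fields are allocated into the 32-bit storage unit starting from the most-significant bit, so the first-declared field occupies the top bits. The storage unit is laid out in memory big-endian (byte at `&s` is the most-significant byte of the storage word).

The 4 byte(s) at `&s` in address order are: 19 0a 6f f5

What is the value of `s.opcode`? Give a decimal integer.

5

[0]=0x19 [1]=0x0a [2]=0x6f [3]=0xf5 (big-endian) → word 0x190a6ff5
prio [29+:3] = (word>>29) & 0x7 = 0
rsvd [20+:9] = (word>>20) & 0x1ff = 400
cnt [18+:2] = (word>>18) & 0x3 = 2
err [4+:14] = (word>>4) & 0x3fff = 9983
opcode [0+:4] = (word>>0) & 0xf = 5  ←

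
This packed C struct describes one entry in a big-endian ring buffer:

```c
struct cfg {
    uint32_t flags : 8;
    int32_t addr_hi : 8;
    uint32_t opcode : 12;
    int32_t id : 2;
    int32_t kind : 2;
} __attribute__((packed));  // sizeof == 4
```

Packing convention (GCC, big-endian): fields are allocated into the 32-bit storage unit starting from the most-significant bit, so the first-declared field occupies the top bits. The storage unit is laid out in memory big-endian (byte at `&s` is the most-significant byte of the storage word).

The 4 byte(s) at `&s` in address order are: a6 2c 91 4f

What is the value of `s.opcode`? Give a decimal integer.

2324

[0]=0xa6 [1]=0x2c [2]=0x91 [3]=0x4f (big-endian) → word 0xa62c914f
flags [24+:8] = (word>>24) & 0xff = 166
addr_hi [16+:8] = (word>>16) & 0xff = 44
opcode [4+:12] = (word>>4) & 0xfff = 2324  ←
id [2+:2] = (word>>2) & 0x3 = 3
kind [0+:2] = (word>>0) & 0x3 = 3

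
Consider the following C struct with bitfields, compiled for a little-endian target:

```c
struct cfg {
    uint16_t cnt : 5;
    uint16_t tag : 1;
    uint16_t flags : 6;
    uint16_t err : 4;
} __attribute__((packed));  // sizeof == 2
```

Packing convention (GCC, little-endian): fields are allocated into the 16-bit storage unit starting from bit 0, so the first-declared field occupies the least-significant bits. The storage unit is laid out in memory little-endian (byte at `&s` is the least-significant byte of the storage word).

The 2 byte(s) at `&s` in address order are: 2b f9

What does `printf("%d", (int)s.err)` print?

[0]=0x2b [1]=0xf9 (little-endian) → word 0xf92b
cnt:5 @ bit 0 → (0xf92b>>0)&0x1f = 0xb
tag:1 @ bit 5 → (0xf92b>>5)&0x1 = 0x1
flags:6 @ bit 6 → (0xf92b>>6)&0x3f = 0x24
err:4 @ bit 12 → (0xf92b>>12)&0xf = 0xf  ←

15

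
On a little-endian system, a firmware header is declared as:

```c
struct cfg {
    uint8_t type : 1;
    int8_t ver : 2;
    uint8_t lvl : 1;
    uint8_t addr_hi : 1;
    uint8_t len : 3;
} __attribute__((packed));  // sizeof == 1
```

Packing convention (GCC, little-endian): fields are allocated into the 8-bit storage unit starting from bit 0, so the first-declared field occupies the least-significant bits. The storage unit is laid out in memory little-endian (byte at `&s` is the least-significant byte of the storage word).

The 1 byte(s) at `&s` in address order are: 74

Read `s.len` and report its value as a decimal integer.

3

[0]=0x74 (little-endian) → word 0x74
type [0+:1] = (word>>0) & 0x1 = 0
ver [1+:2] = (word>>1) & 0x3 = 2
lvl [3+:1] = (word>>3) & 0x1 = 0
addr_hi [4+:1] = (word>>4) & 0x1 = 1
len [5+:3] = (word>>5) & 0x7 = 3  ←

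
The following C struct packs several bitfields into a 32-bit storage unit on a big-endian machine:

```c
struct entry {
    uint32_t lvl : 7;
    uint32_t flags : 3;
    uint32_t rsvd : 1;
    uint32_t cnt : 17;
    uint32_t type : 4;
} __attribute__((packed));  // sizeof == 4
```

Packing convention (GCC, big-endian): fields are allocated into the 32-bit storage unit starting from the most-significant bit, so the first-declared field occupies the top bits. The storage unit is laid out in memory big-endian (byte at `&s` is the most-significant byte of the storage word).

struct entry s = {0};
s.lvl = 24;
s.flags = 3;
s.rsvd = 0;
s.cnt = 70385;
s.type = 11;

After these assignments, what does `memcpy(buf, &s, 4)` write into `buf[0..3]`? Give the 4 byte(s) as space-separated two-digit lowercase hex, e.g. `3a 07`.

30 d1 2f 1b

lvl (7b) val=24 bits=0x18 at bit 25: 0x30000000
flags (3b) val=3 bits=0x3 at bit 22: 0x30c00000
rsvd (1b) val=0 bits=0x0 at bit 21: 0x30c00000
cnt (17b) val=70385 bits=0x112f1 at bit 4: 0x30d12f10
type (4b) val=11 bits=0xb at bit 0: 0x30d12f1b
word = 0x30d12f1b → big-endian bytes:
  [0]=0x30  [1]=0xd1  [2]=0x2f  [3]=0x1b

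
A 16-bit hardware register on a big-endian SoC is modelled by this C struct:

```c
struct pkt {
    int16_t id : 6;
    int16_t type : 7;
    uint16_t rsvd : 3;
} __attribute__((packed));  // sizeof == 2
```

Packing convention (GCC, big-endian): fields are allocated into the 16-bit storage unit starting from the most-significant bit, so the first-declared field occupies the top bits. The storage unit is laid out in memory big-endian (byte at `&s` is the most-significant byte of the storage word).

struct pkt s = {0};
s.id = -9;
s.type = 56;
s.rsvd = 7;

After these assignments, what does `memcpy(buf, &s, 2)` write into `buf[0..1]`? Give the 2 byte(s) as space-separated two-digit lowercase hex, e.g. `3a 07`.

dd c7

id (6b) val=-9 bits=0x37 at bit 10: 0xdc00
type (7b) val=56 bits=0x38 at bit 3: 0xddc0
rsvd (3b) val=7 bits=0x7 at bit 0: 0xddc7
word = 0xddc7 → big-endian bytes:
  [0]=0xdd  [1]=0xc7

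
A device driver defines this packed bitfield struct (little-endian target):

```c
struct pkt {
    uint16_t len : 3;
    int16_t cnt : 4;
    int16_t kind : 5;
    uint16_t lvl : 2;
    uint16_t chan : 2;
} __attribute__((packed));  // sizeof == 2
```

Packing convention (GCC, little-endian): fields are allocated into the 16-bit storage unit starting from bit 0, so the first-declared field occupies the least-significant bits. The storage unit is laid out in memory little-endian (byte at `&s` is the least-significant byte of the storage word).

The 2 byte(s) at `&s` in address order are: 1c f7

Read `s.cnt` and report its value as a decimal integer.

[0]=0x1c [1]=0xf7 (little-endian) → word 0xf71c
len [0+:3] = (word>>0) & 0x7 = 4
cnt [3+:4] = (word>>3) & 0xf = 3  ←
kind [7+:5] = (word>>7) & 0x1f = 14
lvl [12+:2] = (word>>12) & 0x3 = 3
chan [14+:2] = (word>>14) & 0x3 = 3
cnt signed 4b, MSB=0: value = 3

3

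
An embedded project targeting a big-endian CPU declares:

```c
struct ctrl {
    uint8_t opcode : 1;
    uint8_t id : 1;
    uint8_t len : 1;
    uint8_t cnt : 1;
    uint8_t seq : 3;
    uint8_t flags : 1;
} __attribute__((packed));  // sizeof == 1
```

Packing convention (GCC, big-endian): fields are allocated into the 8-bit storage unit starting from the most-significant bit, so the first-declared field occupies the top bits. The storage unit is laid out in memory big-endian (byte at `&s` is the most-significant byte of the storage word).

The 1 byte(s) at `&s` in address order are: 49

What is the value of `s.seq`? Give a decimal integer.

4

[0]=0x49 (big-endian) → word 0x49
opcode:1 @ bit 7 → (0x49>>7)&0x1 = 0x0
id:1 @ bit 6 → (0x49>>6)&0x1 = 0x1
len:1 @ bit 5 → (0x49>>5)&0x1 = 0x0
cnt:1 @ bit 4 → (0x49>>4)&0x1 = 0x0
seq:3 @ bit 1 → (0x49>>1)&0x7 = 0x4  ←
flags:1 @ bit 0 → (0x49>>0)&0x1 = 0x1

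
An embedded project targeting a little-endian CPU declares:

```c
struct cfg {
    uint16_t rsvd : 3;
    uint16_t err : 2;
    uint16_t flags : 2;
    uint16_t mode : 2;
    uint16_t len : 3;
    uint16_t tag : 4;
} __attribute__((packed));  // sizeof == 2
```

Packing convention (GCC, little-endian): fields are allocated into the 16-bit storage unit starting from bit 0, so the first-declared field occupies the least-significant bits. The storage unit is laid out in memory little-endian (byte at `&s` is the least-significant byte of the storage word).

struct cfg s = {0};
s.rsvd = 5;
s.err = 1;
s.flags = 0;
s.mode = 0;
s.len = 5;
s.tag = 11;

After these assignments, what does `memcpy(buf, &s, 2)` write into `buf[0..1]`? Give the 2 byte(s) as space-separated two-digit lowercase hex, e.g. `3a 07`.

[0+:3] rsvd=5 & 0x7 = 0x5; word=0x0005
[3+:2] err=1 & 0x3 = 0x1; word=0x000d
[5+:2] flags=0 & 0x3 = 0x0; word=0x000d
[7+:2] mode=0 & 0x3 = 0x0; word=0x000d
[9+:3] len=5 & 0x7 = 0x5; word=0x0a0d
[12+:4] tag=11 & 0xf = 0xb; word=0xba0d
word = 0xba0d → little-endian bytes:
  [0]=0x0d  [1]=0xba

0d ba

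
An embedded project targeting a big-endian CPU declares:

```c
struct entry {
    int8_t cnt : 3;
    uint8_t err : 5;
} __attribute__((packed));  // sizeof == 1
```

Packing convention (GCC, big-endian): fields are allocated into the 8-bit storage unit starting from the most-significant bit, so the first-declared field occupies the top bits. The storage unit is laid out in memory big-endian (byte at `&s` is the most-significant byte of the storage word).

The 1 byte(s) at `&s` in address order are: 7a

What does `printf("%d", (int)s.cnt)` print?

3

[0]=0x7a (big-endian) → word 0x7a
cnt:3 @ bit 5 → (0x7a>>5)&0x7 = 0x3  ←
err:5 @ bit 0 → (0x7a>>0)&0x1f = 0x1a
cnt signed 3b, MSB=0: value = 3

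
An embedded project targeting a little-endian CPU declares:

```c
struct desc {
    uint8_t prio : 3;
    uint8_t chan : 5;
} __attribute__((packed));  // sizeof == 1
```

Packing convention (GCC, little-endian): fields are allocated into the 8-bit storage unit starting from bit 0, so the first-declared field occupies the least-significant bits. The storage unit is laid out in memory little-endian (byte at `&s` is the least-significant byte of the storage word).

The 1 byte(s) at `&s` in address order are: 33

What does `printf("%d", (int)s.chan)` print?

6

[0]=0x33 (little-endian) → word 0x33
prio [0+:3] = (word>>0) & 0x7 = 3
chan [3+:5] = (word>>3) & 0x1f = 6  ←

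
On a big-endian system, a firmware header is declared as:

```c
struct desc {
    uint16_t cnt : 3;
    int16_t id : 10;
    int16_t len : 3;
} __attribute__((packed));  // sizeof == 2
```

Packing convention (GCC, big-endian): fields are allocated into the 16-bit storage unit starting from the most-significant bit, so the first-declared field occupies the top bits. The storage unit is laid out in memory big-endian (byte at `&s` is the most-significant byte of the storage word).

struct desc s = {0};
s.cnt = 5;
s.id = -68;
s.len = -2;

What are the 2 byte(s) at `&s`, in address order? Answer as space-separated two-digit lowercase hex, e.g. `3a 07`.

bd e6

cnt (3b) val=5 bits=0x5 at bit 13: 0xa000
id (10b) val=-68 bits=0x3bc at bit 3: 0xbde0
len (3b) val=-2 bits=0x6 at bit 0: 0xbde6
word = 0xbde6 → big-endian bytes:
  [0]=0xbd  [1]=0xe6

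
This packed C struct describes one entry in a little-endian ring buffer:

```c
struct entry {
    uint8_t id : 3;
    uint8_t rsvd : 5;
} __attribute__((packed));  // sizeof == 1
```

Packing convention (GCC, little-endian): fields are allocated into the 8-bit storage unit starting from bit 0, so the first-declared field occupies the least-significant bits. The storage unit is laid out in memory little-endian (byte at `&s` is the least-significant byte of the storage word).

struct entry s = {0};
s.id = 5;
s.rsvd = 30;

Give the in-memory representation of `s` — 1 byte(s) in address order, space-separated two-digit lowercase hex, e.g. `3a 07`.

id (3b) val=5 bits=0x5 at bit 0: 0x05
rsvd (5b) val=30 bits=0x1e at bit 3: 0xf5
word = 0xf5 → little-endian bytes:
  [0]=0xf5

f5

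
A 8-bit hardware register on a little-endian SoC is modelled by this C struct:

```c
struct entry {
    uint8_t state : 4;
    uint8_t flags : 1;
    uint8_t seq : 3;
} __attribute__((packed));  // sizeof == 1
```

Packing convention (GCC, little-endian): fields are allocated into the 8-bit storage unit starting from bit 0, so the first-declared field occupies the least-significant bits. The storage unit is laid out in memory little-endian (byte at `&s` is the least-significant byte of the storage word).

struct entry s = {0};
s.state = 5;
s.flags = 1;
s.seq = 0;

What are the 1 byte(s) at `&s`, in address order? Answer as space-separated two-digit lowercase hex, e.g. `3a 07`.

state:4 = 5 → 0x5 << 0 → word 0x05
flags:1 = 1 → 0x1 << 4 → word 0x15
seq:3 = 0 → 0x0 << 5 → word 0x15
word = 0x15 → little-endian bytes:
  [0]=0x15

15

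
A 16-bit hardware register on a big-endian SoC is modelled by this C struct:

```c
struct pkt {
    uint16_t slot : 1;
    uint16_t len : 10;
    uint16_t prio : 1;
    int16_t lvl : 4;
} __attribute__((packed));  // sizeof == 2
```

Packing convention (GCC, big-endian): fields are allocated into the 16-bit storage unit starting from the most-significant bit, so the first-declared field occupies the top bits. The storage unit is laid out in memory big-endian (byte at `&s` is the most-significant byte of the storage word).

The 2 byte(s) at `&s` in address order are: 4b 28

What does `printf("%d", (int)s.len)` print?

601

[0]=0x4b [1]=0x28 (big-endian) → word 0x4b28
slot:1 @ bit 15 → (0x4b28>>15)&0x1 = 0x0
len:10 @ bit 5 → (0x4b28>>5)&0x3ff = 0x259  ←
prio:1 @ bit 4 → (0x4b28>>4)&0x1 = 0x0
lvl:4 @ bit 0 → (0x4b28>>0)&0xf = 0x8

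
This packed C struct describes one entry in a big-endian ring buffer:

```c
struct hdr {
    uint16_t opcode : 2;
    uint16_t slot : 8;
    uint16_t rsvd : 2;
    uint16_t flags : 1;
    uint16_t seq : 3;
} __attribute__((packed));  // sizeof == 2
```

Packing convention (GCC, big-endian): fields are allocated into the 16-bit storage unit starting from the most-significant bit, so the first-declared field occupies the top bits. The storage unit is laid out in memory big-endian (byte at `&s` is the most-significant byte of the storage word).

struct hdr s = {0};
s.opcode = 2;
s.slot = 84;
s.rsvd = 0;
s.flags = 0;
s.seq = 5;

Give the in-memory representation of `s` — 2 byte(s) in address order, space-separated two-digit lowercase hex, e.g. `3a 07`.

95 05

opcode:2 = 2 → 0x2 << 14 → word 0x8000
slot:8 = 84 → 0x54 << 6 → word 0x9500
rsvd:2 = 0 → 0x0 << 4 → word 0x9500
flags:1 = 0 → 0x0 << 3 → word 0x9500
seq:3 = 5 → 0x5 << 0 → word 0x9505
word = 0x9505 → big-endian bytes:
  [0]=0x95  [1]=0x05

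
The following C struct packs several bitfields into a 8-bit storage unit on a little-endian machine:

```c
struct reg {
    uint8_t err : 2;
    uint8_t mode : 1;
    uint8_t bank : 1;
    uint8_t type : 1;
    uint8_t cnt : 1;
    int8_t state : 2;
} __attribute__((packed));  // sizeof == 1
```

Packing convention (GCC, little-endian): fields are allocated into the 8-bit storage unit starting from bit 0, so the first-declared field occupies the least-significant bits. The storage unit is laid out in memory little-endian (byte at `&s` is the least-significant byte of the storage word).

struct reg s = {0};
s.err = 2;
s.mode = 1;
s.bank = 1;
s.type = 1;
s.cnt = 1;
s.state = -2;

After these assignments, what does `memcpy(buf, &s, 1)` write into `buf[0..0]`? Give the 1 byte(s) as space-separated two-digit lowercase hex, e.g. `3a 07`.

err:2 = 2 → 0x2 << 0 → word 0x02
mode:1 = 1 → 0x1 << 2 → word 0x06
bank:1 = 1 → 0x1 << 3 → word 0x0e
type:1 = 1 → 0x1 << 4 → word 0x1e
cnt:1 = 1 → 0x1 << 5 → word 0x3e
state:2 = -2 → 0x2 << 6 → word 0xbe
word = 0xbe → little-endian bytes:
  [0]=0xbe

be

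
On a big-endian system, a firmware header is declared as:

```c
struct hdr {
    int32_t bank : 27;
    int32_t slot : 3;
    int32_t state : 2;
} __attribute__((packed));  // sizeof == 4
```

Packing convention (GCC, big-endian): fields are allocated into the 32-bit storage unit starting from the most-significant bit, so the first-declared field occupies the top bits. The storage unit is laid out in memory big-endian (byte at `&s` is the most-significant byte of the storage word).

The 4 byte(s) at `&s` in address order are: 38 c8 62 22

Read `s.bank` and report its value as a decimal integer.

29770513

[0]=0x38 [1]=0xc8 [2]=0x62 [3]=0x22 (big-endian) → word 0x38c86222
bank [5+:27] = (word>>5) & 0x7ffffff = 29770513  ←
slot [2+:3] = (word>>2) & 0x7 = 0
state [0+:2] = (word>>0) & 0x3 = 2
bank signed 27b, MSB=0: value = 29770513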